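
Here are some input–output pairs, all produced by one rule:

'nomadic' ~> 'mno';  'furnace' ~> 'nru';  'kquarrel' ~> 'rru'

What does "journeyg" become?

Each output is the input with this applied: sort the characters into alphabetical order, then keep only the last 3 characters.
Working it through for "journeyg": intermediate "egjnoruy", final "ruy".

ruy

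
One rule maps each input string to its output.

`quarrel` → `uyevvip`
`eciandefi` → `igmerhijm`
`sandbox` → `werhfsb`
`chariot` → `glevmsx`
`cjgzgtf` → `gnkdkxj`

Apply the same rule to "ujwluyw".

The pattern: shift every letter 4 places forward in the alphabet (wrapping around).
So "ujwluyw" becomes "ynapyca".

ynapyca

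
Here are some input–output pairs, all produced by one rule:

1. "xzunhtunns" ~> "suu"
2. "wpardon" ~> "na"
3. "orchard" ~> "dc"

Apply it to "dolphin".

nl

In each case the input is transformed by: take characters alternately from the front and the back (1st, last, 2nd, 2nd-last, ...), then keep one character in every 3, starting at position 2 (positions 2nd, 5th, 8th, ...).
For "dolphin", step one produces "dnoilhp"; step two turns that into "nl".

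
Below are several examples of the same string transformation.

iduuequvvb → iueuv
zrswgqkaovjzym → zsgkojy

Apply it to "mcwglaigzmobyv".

mwlizoy

Looking at the pairs, the operation is to keep every other character starting from the first (positions 1st, 3rd, 5th, ...).
On "mcwglaigzmobyv" that produces "mwlizoy".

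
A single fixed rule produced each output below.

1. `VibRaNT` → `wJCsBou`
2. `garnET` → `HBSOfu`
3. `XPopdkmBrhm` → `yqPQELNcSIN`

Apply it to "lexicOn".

Rule — flip the case of every letter, then shift every letter 1 place forward in the alphabet (wrapping around).
Starting from "lexicOn": after the first operation, "LEXICoN"; after the second, "MFYJDpO".

MFYJDpO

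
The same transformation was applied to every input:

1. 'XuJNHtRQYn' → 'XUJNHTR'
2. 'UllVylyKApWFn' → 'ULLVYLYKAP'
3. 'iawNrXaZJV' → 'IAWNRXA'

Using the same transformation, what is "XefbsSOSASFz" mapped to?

XEFBSSOSA

The transformation: delete the last 3 characters, then convert every letter to uppercase.
Working it through for "XefbsSOSASFz": intermediate "XefbsSOSA", final "XEFBSSOSA".
(Check on "iawNrXaZJV": → "iawNrXa" → "IAWNRXA" ✓)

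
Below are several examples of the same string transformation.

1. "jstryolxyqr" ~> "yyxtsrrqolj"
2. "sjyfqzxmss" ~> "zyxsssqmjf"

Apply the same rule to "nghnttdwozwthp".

The transformation: sort the characters into reverse alphabetical order.
Applying that to "nghnttdwozwthp" gives "zwwtttponnhhgd".

zwwtttponnhhgd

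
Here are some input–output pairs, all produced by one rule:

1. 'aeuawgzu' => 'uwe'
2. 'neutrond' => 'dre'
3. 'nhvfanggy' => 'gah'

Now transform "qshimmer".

The transformation: keep one character in every 3, starting at position 2 (positions 2nd, 5th, 8th, ...), then reverse the string.
On "qshimmer": the first step gives "smr", and the second then gives "rms".

rms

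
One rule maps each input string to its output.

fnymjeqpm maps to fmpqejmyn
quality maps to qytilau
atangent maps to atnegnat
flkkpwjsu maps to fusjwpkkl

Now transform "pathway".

pyawhta

Looking at the pairs, the operation is to reverse the string, then move the last character to the front.
Applying both steps to "pathway": "yawhtap", then "pyawhta".
(Check on "flkkpwjsu": → "usjwpkklf" → "fusjwpkkl" ✓)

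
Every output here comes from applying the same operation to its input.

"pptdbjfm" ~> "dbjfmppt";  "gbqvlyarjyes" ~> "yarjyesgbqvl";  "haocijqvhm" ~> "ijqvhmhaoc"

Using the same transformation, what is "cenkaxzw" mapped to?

Looking at the pairs, the operation is to move the last character to the front, then swap the front and back halves of the string.
Working it through for "cenkaxzw": intermediate "wcenkaxz", final "kaxzwcen".
(Check on "haocijqvhm": → "mhaocijqvh" → "ijqvhmhaoc" ✓)

kaxzwcen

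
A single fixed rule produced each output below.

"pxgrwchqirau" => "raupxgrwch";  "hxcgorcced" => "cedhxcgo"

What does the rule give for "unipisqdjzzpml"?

pmlunipisqdj

The pattern: move the last 3 characters to the front (rotate right by 3), then delete the last 2 characters.
On "unipisqdjzzpml": the first step gives "pmlunipisqdjzz", and the second then gives "pmlunipisqdj".
(Check on "pxgrwchqirau": → "raupxgrwchqi" → "raupxgrwch" ✓)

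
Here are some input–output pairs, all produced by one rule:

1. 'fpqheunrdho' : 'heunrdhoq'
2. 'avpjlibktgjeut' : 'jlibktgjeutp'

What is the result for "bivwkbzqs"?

The transformation: delete the first 2 characters, then move the first character to the end.
On "bivwkbzqs": the first step gives "vwkbzqs", and the second then gives "wkbzqsv".

wkbzqsv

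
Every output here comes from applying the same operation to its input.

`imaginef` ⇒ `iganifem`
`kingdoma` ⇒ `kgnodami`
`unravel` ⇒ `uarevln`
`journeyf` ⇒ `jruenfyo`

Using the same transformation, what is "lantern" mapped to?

The pattern: swap each adjacent pair of characters (1↔2, 3↔4, ...), then move the first character to the end.
On "lantern" that produces "ltnrena".

ltnrena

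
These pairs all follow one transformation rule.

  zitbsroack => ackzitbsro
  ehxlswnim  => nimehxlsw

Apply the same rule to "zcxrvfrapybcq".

In each case the input is transformed by: move the last 3 characters to the front (rotate right by 3).
On "zcxrvfrapybcq" that produces "bcqzcxrvfrapy".

bcqzcxrvfrapy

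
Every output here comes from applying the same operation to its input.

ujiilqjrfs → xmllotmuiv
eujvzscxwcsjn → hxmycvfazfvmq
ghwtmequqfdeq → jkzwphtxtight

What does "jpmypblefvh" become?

Each output is the input with this applied: shift every letter 3 places forward in the alphabet (wrapping around).
Applying that to "jpmypblefvh" gives "mspbseohiyk".

mspbseohiyk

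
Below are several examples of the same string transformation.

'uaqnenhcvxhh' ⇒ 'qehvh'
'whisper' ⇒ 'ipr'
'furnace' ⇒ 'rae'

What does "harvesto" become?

Each output is the input with this applied: delete the first character, then keep every other character starting from the second (positions 2nd, 4th, 6th, ...).
Starting from "harvesto": after the first operation, "arvesto"; after the second, "ret".

ret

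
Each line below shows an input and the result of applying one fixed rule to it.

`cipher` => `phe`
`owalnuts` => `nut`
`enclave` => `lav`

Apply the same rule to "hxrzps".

rzp

The pattern: move the last character to the front, then keep only the last 3 characters.
Starting from "hxrzps": after the first operation, "shxrzp"; after the second, "rzp".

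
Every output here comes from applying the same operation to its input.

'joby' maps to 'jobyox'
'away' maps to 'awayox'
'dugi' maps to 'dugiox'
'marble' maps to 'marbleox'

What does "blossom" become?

blossomox

The rule is to append "ox".
On "blossom" that produces "blossomox".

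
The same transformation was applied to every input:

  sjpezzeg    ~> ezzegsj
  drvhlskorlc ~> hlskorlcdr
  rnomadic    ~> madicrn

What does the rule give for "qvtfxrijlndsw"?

What's happening: move the first 3 characters to the end (rotate left by 3), then delete the last character.
For "qvtfxrijlndsw" the result is "fxrijlndswqv".

fxrijlndswqv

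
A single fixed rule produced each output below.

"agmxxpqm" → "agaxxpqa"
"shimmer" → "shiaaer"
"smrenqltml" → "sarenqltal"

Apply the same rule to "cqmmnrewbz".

cqaanrewbz

The pattern: replace every "m" with "a".
Applying that to "cqmmnrewbz" gives "cqaanrewbz".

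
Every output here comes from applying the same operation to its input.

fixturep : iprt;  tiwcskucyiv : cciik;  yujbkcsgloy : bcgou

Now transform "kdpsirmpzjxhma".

adhjprs

The pattern: keep every other character starting from the second (positions 2nd, 4th, 6th, ...), then sort the characters into alphabetical order.
Working it through for "kdpsirmpzjxhma": intermediate "dsrpjha", final "adhjprs".
(Check on "yujbkcsgloy": → "ubcgo" → "bcgou" ✓)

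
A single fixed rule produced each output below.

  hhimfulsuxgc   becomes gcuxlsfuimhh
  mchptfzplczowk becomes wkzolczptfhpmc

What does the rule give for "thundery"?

The transformation: swap each adjacent pair of characters (1↔2, 3↔4, ...), then reverse the string.
On "thundery": the first step gives "htnuedyr", and the second then gives "rydeunth".

rydeunth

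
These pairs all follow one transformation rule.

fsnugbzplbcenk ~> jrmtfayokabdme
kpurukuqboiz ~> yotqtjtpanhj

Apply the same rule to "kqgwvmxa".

zpfvulwj

The transformation: shift every letter 1 place backward in the alphabet (wrapping around), then swap the first and last characters.
"kqgwvmxa" → "jpfvulwz" → "zpfvulwj".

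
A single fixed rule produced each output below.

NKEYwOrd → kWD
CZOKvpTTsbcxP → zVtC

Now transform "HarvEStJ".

Aej

Looking at the pairs, the operation is to flip the case of every letter, then keep one character in every 3, starting at position 2 (positions 2nd, 5th, 8th, ...).
For "HarvEStJ", step one produces "hARVesTj"; step two turns that into "Aej".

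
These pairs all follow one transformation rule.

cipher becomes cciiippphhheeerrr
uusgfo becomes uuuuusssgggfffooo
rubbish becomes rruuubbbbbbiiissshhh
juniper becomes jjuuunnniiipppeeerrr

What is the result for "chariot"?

Each output is the input with this applied: repeat every character 3 times, then delete the first character.
"chariot" → "ccchhhaaarrriiiooottt" → "cchhhaaarrriiiooottt".

cchhhaaarrriiiooottt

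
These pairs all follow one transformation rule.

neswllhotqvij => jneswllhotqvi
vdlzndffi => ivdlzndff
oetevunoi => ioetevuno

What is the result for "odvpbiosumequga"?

aodvpbiosumequg

The transformation: move the last character to the front.
On "odvpbiosumequga" that produces "aodvpbiosumequg".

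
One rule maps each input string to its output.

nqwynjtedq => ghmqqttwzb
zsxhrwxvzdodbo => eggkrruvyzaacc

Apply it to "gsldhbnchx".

efgjkkoqva

The rule is to sort the characters into alphabetical order, then shift every letter 3 places forward in the alphabet (wrapping around).
Starting from "gsldhbnchx": after the first operation, "bcdghhlnsx"; after the second, "efgjkkoqva".
(Check on "nqwynjtedq": → "dejnnqqtwy" → "ghmqqttwzb" ✓)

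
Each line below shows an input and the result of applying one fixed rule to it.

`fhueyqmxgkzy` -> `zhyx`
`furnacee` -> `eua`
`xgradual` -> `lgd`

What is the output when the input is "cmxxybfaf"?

Looking at the pairs, the operation is to keep one character in every 3, starting at position 2 (positions 2nd, 5th, 8th, ...), then move the last character to the front.
On "cmxxybfaf" that produces "amy".
(Check on "fhueyqmxgkzy": → "hyxz" → "zhyx" ✓)

amy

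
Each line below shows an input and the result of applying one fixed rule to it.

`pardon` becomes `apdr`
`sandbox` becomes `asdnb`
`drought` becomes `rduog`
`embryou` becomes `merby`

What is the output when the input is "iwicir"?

wici

Rule — delete the last 2 characters, then swap each adjacent pair of characters (1↔2, 3↔4, ...).
For "iwicir", step one produces "iwic"; step two turns that into "wici".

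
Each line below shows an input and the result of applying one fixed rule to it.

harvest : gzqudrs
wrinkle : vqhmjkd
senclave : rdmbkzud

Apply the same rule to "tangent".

What's happening: shift every letter 1 place backward in the alphabet (wrapping around).
On "tangent" that produces "szmfdms".

szmfdms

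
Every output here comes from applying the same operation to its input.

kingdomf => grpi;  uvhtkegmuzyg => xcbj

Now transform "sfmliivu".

llyx

In each case the input is transformed by: shift every letter 3 places forward in the alphabet (wrapping around), then keep only the last 4 characters.
For "sfmliivu", step one produces "vipollyx"; step two turns that into "llyx".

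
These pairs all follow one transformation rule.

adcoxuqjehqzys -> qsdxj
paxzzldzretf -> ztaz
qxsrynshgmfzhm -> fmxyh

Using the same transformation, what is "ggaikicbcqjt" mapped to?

The rule is to keep one character in every 3, starting at position 2 (positions 2nd, 5th, 8th, ...), then move the last 2 characters to the front (rotate right by 2).
On "ggaikicbcqjt": the first step gives "gkbj", and the second then gives "bjgk".

bjgk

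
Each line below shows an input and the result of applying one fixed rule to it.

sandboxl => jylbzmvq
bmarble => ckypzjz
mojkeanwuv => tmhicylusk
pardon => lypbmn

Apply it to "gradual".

Each output is the input with this applied: shift every letter 2 places backward in the alphabet (wrapping around), then swap the first and last characters.
On "gradual": the first step gives "epybsyj", and the second then gives "jpybsye".

jpybsye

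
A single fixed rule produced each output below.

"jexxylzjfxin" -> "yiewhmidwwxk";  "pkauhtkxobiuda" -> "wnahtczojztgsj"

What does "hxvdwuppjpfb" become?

ooioeagwucvt

Rule — shift every letter 1 place backward in the alphabet (wrapping around), then swap the front and back halves of the string.
Applying both steps to "hxvdwuppjpfb": "gwucvtooioea", then "ooioeagwucvt".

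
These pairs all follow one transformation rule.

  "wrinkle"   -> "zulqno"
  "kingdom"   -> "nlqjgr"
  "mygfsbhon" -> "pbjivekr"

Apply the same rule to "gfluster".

The transformation: delete the last character, then shift every letter 3 places forward in the alphabet (wrapping around).
Working it through for "gfluster": intermediate "gfluste", final "jioxvwh".

jioxvwh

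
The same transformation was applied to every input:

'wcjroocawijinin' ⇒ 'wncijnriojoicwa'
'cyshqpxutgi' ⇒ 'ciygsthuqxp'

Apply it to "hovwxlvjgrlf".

The rule is to take characters alternately from the front and the back (1st, last, 2nd, 2nd-last, ...).
Applying that to "hovwxlvjgrlf" gives "hfolvrwgxjlv".

hfolvrwgxjlv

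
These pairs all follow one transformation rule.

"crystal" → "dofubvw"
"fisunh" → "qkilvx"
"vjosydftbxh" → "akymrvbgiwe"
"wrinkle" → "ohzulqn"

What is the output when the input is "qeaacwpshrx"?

uathddfzsvk

The rule is to move the last 2 characters to the front (rotate right by 2), then shift every letter 3 places forward in the alphabet (wrapping around).
Starting from "qeaacwpshrx": after the first operation, "rxqeaacwpsh"; after the second, "uathddfzsvk".
(Check on "vjosydftbxh": → "xhvjosydftb" → "akymrvbgiwe" ✓)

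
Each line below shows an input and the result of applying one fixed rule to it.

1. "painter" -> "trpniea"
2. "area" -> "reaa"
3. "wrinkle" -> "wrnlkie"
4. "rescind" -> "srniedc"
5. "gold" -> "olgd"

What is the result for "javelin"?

The transformation: sort the characters into reverse alphabetical order.
Doing the same to "javelin": "vnljiea".

vnljiea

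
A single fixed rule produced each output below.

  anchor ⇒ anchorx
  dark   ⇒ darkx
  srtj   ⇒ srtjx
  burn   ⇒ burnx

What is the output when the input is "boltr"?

boltrx

Looking at the pairs, the operation is to append "x".
For "boltr" the result is "boltrx".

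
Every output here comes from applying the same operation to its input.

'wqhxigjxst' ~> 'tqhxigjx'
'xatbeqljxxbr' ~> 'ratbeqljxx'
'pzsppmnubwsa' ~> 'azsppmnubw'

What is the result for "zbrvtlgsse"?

ebrvtlgs

The rule is to swap the first and last characters, then delete the last 2 characters.
"zbrvtlgsse" → "ebrvtlgssz" → "ebrvtlgs".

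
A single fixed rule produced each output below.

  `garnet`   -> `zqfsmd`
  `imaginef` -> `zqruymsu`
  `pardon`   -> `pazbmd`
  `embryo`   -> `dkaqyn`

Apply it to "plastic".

fuobxme

In each case the input is transformed by: shift every letter 12 places forward in the alphabet (wrapping around), then move the last 3 characters to the front (rotate right by 3).
Working it through for "plastic": intermediate "bxmefuo", final "fuobxme".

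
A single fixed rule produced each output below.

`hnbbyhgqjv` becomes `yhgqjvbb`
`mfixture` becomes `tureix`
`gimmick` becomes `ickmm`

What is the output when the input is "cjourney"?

Rule — delete the first 2 characters, then move the first 2 characters to the end (rotate left by 2).
Working it through for "cjourney": intermediate "ourney", final "rneyou".

rneyou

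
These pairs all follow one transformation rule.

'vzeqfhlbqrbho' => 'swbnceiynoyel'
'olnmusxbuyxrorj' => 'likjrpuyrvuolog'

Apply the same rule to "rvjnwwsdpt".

osgkttpamq

The rule is to shift every letter 3 places backward in the alphabet (wrapping around).
So "rvjnwwsdpt" becomes "osgkttpamq".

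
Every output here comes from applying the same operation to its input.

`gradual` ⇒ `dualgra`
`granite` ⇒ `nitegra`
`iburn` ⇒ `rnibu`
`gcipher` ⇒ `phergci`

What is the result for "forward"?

Looking at the pairs, the operation is to move the first 3 characters to the end (rotate left by 3).
So "forward" becomes "wardfor".

wardfor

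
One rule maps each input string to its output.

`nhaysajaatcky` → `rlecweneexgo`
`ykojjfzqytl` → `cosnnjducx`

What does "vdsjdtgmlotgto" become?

zhwnhxkqpsxkx

The pattern: delete the last character, then shift every letter 4 places forward in the alphabet (wrapping around).
Starting from "vdsjdtgmlotgto": after the first operation, "vdsjdtgmlotgt"; after the second, "zhwnhxkqpsxkx".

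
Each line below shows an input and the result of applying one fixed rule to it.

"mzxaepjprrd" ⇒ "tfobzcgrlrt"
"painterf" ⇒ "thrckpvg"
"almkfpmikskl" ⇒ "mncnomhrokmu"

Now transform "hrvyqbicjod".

qfjtxasdkel

The transformation: move the last 2 characters to the front (rotate right by 2), then shift every letter 2 places forward in the alphabet (wrapping around).
Applying both steps to "hrvyqbicjod": "odhrvyqbicj", then "qfjtxasdkel".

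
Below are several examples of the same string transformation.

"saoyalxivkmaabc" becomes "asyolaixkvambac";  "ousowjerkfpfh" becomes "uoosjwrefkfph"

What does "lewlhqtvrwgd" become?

ellwqhvtwrdg

Rule — swap each adjacent pair of characters (1↔2, 3↔4, ...).
So "lewlhqtvrwgd" becomes "ellwqhvtwrdg".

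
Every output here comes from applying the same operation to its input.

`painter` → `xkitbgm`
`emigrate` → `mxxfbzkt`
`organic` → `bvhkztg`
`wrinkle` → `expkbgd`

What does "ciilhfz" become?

ysvbbea

The transformation: shift every letter 7 places backward in the alphabet (wrapping around), then move the last 2 characters to the front (rotate right by 2).
So "ciilhfz" becomes "ysvbbea".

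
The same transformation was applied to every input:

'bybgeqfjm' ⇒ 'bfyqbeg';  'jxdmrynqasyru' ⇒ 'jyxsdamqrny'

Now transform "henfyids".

What's happening: delete the last 2 characters, then take characters alternately from the front and the back (1st, last, 2nd, 2nd-last, ...).
Applying both steps to "henfyids": "henfyi", then "hieynf".

hieynf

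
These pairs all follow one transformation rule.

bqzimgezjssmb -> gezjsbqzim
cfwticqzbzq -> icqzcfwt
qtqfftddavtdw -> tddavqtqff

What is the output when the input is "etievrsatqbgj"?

rsatqetiev

What's happening: delete the last 3 characters, then swap the front and back halves of the string.
"etievrsatqbgj" → "etievrsatq" → "rsatqetiev".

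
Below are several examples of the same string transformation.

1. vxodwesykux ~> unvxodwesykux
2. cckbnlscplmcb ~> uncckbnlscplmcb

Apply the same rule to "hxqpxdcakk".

unhxqpxdcakk

What's happening: prepend "un".
On "hxqpxdcakk" that produces "unhxqpxdcakk".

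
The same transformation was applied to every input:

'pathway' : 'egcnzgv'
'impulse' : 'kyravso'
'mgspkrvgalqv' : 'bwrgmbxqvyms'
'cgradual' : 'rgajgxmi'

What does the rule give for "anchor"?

xunitg

What's happening: shift every letter 6 places forward in the alphabet (wrapping around), then reverse the string.
Doing the same to "anchor": "xunitg".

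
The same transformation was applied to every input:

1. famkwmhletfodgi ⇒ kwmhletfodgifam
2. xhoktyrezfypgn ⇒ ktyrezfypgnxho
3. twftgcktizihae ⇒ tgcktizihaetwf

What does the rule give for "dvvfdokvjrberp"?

fdokvjrberpdvv

What's happening: move the first 3 characters to the end (rotate left by 3).
Doing the same to "dvvfdokvjrberp": "fdokvjrberpdvv".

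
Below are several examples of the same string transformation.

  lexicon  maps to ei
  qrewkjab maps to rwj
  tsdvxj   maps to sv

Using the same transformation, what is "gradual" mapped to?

rd

The pattern: keep every other character starting from the second (positions 2nd, 4th, 6th, ...), then delete the last character.
Starting from "gradual": after the first operation, "rda"; after the second, "rd".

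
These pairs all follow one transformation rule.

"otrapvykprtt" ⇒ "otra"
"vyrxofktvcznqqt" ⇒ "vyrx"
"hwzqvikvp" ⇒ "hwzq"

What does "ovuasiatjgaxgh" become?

What's happening: keep only the first 4 characters.
On "ovuasiatjgaxgh" that produces "ovua".

ovua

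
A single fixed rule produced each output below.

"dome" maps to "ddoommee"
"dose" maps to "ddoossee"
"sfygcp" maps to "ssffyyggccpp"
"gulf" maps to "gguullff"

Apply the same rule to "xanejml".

Rule — double every character.
"xanejml" → "xxaanneejjmmll".

xxaanneejjmmll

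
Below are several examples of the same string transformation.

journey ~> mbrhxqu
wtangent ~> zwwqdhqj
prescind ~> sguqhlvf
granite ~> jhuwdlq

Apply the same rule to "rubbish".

ukxvele

In each case the input is transformed by: shift every letter 3 places forward in the alphabet (wrapping around), then take characters alternately from the front and the back (1st, last, 2nd, 2nd-last, ...).
On "rubbish": the first step gives "uxeelvk", and the second then gives "ukxvele".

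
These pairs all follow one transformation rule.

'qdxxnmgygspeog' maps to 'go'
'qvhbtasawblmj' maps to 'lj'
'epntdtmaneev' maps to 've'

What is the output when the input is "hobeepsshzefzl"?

lz

Looking at the pairs, the operation is to swap each adjacent pair of characters (1↔2, 3↔4, ...), then keep only the last 2 characters.
Starting from "hobeepsshzefzl": after the first operation, "ohebpesszhfelz"; after the second, "lz".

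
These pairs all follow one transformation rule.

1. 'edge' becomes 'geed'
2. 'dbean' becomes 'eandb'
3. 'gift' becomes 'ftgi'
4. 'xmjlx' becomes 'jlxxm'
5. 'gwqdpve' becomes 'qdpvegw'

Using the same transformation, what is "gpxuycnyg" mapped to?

xuycnyggp

Each output is the input with this applied: move the first 2 characters to the end (rotate left by 2).
Doing the same to "gpxuycnyg": "xuycnyggp".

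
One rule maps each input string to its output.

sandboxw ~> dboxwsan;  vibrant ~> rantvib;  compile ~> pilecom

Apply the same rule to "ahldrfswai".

In each case the input is transformed by: move the first 3 characters to the end (rotate left by 3).
For "ahldrfswai" the result is "drfswaiahl".

drfswaiahl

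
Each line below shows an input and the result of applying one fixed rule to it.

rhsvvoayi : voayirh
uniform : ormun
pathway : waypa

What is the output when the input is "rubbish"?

Rule — move the first 2 characters to the end (rotate left by 2), then delete the first 2 characters.
Applying both steps to "rubbish": "bbishru", then "ishru".

ishru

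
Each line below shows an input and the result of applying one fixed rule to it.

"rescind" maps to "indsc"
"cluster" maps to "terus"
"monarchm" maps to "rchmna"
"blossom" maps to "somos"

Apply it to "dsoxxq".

xqox

Each output is the input with this applied: delete the first 2 characters, then move the first 2 characters to the end (rotate left by 2).
On "dsoxxq" that produces "xqox".
(Check on "blossom": → "ossom" → "somos" ✓)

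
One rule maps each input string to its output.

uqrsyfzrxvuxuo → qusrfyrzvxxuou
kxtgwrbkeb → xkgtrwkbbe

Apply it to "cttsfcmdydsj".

Rule — swap each adjacent pair of characters (1↔2, 3↔4, ...).
Applying that to "cttsfcmdydsj" gives "tcstcfdmdyjs".

tcstcfdmdyjs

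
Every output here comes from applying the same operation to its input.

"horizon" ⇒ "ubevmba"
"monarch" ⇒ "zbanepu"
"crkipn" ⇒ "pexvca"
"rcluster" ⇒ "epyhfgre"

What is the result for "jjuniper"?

wwhavcre

Looking at the pairs, the operation is to shift every letter 13 places forward in the alphabet (wrapping around) — i.e. ROT13.
Applying that to "jjuniper" gives "wwhavcre".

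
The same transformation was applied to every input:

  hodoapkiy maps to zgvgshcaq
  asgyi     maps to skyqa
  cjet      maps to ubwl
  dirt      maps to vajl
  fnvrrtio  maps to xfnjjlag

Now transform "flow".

xdgo

The transformation: shift every letter 8 places backward in the alphabet (wrapping around).
"flow" → "xdgo".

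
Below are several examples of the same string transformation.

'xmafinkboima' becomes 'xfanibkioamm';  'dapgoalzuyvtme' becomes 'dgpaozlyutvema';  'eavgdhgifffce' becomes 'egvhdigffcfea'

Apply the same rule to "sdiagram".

What's happening: swap each adjacent pair of characters (1↔2, 3↔4, ...), then move the first character to the end.
Working it through for "sdiagram": intermediate "dsairgma", final "sairgmad".
(Check on "dapgoalzuyvtme": → "adgpaozlyutvem" → "dgpaozlyutvema" ✓)

sairgmad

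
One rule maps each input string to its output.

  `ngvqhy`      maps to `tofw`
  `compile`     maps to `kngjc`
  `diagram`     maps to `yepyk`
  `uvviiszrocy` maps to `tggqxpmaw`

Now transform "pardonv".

Each output is the input with this applied: delete the first 2 characters, then shift every letter 2 places backward in the alphabet (wrapping around).
For "pardonv", step one produces "rdonv"; step two turns that into "pbmlt".
(Check on "uvviiszrocy": → "viiszrocy" → "tggqxpmaw" ✓)

pbmlt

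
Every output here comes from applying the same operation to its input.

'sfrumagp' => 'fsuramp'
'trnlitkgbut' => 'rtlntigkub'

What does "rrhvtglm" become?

rrvhgtm

The rule is to swap each adjacent pair of characters (1↔2, 3↔4, ...), then delete the last character.
Applying both steps to "rrhvtglm": "rrvhgtml", then "rrvhgtm".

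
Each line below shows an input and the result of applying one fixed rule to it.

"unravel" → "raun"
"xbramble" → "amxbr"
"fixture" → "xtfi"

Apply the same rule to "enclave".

clen

What's happening: delete the last 3 characters, then move the last 2 characters to the front (rotate right by 2).
Starting from "enclave": after the first operation, "encl"; after the second, "clen".
(Check on "fixture": → "fixt" → "xtfi" ✓)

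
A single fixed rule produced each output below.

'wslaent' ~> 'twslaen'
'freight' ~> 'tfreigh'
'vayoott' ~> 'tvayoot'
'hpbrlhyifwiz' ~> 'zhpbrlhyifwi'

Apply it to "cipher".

The pattern: move the last character to the front.
Doing the same to "cipher": "rciphe".

rciphe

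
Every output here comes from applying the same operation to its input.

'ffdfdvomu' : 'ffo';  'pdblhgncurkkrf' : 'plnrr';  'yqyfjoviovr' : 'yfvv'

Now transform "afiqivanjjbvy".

What's happening: keep one character in every 3, starting at position 1 (positions 1st, 4th, 7th, ...).
On "afiqivanjjbvy" that produces "aqajy".

aqajy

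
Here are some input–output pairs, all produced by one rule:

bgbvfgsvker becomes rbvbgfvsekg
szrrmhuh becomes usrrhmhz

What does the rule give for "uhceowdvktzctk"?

tuecwovdtkczkh

The transformation: swap each adjacent pair of characters (1↔2, 3↔4, ...), then swap the first and last characters.
On "uhceowdvktzctk": the first step gives "huecwovdtkczkt", and the second then gives "tuecwovdtkczkh".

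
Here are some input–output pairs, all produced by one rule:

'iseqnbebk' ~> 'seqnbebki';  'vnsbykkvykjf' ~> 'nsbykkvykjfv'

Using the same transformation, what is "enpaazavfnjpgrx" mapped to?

Each output is the input with this applied: move the first character to the end.
On "enpaazavfnjpgrx" that produces "npaazavfnjpgrxe".

npaazavfnjpgrxe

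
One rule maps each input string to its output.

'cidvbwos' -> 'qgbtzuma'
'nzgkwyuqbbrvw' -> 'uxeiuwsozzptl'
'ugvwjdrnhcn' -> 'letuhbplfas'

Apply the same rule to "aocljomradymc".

Rule — swap the first and last characters, then shift every letter 2 places backward in the alphabet (wrapping around).
On "aocljomradymc" that produces "amajhmkpybwky".
(Check on "ugvwjdrnhcn": → "ngvwjdrnhcu" → "letuhbplfas" ✓)

amajhmkpybwky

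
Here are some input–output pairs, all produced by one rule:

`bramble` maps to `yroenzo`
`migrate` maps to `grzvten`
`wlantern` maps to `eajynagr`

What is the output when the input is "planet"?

What's happening: shift every letter 13 places forward in the alphabet (wrapping around) — i.e. ROT13, then move the last 2 characters to the front (rotate right by 2).
For "planet", step one produces "cynarg"; step two turns that into "rgcyna".

rgcyna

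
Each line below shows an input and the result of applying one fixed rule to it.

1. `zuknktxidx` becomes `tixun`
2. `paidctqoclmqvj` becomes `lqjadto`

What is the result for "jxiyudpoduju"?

The transformation: keep every other character starting from the second (positions 2nd, 4th, 6th, ...), then move the last 3 characters to the front (rotate right by 3).
Working it through for "jxiyudpoduju": intermediate "xydouu", final "ouuxyd".

ouuxyd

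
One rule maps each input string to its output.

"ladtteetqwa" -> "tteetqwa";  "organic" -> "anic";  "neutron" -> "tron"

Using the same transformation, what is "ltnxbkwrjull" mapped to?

xbkwrjull

In each case the input is transformed by: delete the first 3 characters.
Applying that to "ltnxbkwrjull" gives "xbkwrjull".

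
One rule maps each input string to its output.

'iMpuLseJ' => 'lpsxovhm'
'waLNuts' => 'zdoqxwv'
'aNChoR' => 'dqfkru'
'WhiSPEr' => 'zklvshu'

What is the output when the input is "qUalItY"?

The rule is to shift every letter 3 places forward in the alphabet (wrapping around), then convert every letter to lowercase.
Working it through for "qUalItY": intermediate "tXdoLwB", final "txdolwb".
(Check on "aNChoR": → "dQFkrU" → "dqfkru" ✓)

txdolwb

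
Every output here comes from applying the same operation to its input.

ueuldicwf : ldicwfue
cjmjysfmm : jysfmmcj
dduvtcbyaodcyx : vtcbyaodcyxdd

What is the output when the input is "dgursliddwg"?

rsliddwgdg

What's happening: move the first 3 characters to the end (rotate left by 3), then delete the last character.
Applying both steps to "dgursliddwg": "rsliddwgdgu", then "rsliddwgdg".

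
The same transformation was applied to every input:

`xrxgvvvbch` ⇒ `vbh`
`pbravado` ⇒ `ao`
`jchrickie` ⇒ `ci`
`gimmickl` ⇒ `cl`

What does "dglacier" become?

The transformation: keep every other character starting from the second (positions 2nd, 4th, 6th, ...), then delete the first 2 characters.
Starting from "dglacier": after the first operation, "gair"; after the second, "ir".

ir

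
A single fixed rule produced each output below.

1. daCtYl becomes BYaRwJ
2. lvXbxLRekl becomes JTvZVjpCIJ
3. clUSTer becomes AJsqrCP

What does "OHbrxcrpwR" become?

Rule — flip the case of every letter, then shift every letter 2 places backward in the alphabet (wrapping around).
"OHbrxcrpwR" → "mfZPVAPNUp".

mfZPVAPNUp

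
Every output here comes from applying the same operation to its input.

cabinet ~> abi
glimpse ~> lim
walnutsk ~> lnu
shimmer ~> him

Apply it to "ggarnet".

Rule — move the last 3 characters to the front (rotate right by 3), then keep only the last 3 characters.
On "ggarnet": the first step gives "netggar", and the second then gives "gar".

gar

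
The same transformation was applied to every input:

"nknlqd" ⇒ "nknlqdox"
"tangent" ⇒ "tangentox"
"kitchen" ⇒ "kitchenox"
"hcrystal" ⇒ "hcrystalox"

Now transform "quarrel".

The rule is to append "ox".
Doing the same to "quarrel": "quarrelox".

quarrelox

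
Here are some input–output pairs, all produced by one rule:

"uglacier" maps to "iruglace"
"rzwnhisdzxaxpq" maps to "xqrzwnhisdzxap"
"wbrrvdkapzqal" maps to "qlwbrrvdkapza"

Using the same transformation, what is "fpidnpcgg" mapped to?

cgfpidnpg

Looking at the pairs, the operation is to move the last 2 characters to the front (rotate right by 2), then swap the first and last characters.
For "fpidnpcgg", step one produces "ggfpidnpc"; step two turns that into "cgfpidnpg".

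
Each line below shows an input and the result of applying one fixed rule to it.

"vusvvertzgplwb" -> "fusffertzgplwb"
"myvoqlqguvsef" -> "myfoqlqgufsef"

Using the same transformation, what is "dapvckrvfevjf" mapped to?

dapfckrffefjf

What's happening: replace every "v" with "f".
Applying that to "dapvckrvfevjf" gives "dapfckrffefjf".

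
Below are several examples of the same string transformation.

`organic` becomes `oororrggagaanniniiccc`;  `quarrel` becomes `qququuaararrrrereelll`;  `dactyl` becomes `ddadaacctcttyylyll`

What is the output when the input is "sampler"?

ssasaammpmpplleleerrr

The rule is to repeat every character 3 times, then swap each adjacent pair of characters (1↔2, 3↔4, ...).
Starting from "sampler": after the first operation, "sssaaammmpppllleeerrr"; after the second, "ssasaammpmpplleleerrr".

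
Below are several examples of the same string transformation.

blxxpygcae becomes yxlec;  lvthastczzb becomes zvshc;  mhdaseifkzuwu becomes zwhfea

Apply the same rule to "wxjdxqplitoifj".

What's happening: keep every other character starting from the second (positions 2nd, 4th, 6th, ...), then sort the characters into reverse alphabetical order.
Working it through for "wxjdxqplitoifj": intermediate "xdqltij", final "xtqljid".

xtqljid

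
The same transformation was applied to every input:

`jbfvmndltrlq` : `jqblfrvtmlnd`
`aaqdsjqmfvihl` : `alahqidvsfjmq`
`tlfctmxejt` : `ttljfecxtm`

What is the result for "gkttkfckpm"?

In each case the input is transformed by: take characters alternately from the front and the back (1st, last, 2nd, 2nd-last, ...).
So "gkttkfckpm" becomes "gmkptktckf".

gmkptktckf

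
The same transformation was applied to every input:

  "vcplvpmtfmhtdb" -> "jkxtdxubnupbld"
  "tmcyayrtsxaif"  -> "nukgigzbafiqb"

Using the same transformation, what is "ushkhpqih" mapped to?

papspxyqc

Looking at the pairs, the operation is to swap the first and last characters, then shift every letter 8 places forward in the alphabet (wrapping around).
On "ushkhpqih": the first step gives "hshkhpqiu", and the second then gives "papspxyqc".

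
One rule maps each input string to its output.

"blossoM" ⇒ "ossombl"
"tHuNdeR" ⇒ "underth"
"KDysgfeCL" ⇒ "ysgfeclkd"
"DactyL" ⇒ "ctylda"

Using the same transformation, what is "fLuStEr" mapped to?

The pattern: move the first 2 characters to the end (rotate left by 2), then convert every letter to lowercase.
Starting from "fLuStEr": after the first operation, "uStErfL"; after the second, "usterfl".
(Check on "blossoM": → "ossoMbl" → "ossombl" ✓)

usterfl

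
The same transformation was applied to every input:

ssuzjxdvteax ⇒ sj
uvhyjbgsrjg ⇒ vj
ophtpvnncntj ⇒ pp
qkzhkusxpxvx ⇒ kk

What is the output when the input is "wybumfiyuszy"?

ym

The rule is to keep one character in every 3, starting at position 2 (positions 2nd, 5th, 8th, ...), then delete the last 2 characters.
Applying both steps to "wybumfiyuszy": "ymyz", then "ym".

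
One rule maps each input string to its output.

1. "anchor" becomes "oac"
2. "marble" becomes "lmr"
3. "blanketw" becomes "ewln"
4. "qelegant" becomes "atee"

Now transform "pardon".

opr

Rule — swap the front and back halves of the string, then keep every other character starting from the second (positions 2nd, 4th, 6th, ...).
"pardon" → "opr".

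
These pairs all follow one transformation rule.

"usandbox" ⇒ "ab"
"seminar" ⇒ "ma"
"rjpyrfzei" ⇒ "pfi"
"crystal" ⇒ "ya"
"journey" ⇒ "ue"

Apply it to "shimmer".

ie

In each case the input is transformed by: keep one character in every 3, starting at position 3 (positions 3rd, 6th, 9th, ...).
For "shimmer" the result is "ie".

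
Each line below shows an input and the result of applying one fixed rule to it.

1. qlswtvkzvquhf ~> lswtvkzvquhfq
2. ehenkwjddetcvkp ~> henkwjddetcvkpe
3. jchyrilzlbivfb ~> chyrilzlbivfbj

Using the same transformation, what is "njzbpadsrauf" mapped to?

Looking at the pairs, the operation is to move the first character to the end.
Applying that to "njzbpadsrauf" gives "jzbpadsraufn".

jzbpadsraufn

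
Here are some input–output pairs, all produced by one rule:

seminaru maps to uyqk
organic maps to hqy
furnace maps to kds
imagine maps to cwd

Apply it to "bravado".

hlt

The rule is to keep every other character starting from the second (positions 2nd, 4th, 6th, ...), then shift every letter 10 places backward in the alphabet (wrapping around).
"bravado" → "hlt".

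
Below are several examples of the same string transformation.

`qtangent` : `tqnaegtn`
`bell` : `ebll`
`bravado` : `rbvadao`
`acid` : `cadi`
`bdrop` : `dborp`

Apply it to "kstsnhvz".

The pattern: swap each adjacent pair of characters (1↔2, 3↔4, ...).
Applying that to "kstsnhvz" gives "sksthnzv".

sksthnzv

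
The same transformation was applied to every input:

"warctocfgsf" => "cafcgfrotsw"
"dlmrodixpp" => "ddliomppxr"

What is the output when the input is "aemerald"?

Rule — sort the characters into alphabetical order, then swap each adjacent pair of characters (1↔2, 3↔4, ...).
"aemerald" → "aadeelmr" → "aaedlerm".

aaedlerm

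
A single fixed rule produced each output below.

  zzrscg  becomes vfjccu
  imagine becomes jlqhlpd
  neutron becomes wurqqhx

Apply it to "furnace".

Rule — move the first 3 characters to the end (rotate left by 3), then shift every letter 3 places forward in the alphabet (wrapping around).
On "furnace": the first step gives "nacefur", and the second then gives "qdfhixu".

qdfhixu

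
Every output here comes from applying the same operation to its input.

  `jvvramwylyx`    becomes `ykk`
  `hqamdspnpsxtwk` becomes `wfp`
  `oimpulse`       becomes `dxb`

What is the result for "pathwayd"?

In each case the input is transformed by: shift every letter 11 places backward in the alphabet (wrapping around), then keep only the first 3 characters.
Starting from "pathwayd": after the first operation, "epiwlpns"; after the second, "epi".

epi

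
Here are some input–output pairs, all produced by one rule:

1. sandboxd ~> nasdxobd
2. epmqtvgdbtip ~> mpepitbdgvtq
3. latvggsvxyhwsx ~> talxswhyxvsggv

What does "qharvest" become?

ahqtsevr

Looking at the pairs, the operation is to move the first 3 characters to the end (rotate left by 3), then reverse the string.
Applying that to "qharvest" gives "ahqtsevr".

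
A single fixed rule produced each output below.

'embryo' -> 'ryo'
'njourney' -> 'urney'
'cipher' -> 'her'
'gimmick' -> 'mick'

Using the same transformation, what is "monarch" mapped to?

arch

Rule — delete the first 3 characters.
So "monarch" becomes "arch".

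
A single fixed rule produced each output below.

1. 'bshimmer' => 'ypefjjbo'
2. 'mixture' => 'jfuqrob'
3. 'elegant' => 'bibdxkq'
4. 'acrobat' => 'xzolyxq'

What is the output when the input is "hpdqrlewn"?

The transformation: shift every letter 3 places backward in the alphabet (wrapping around).
"hpdqrlewn" → "emanoibtk".

emanoibtk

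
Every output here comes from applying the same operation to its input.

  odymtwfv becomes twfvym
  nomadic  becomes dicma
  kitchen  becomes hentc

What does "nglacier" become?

Each output is the input with this applied: delete the first 2 characters, then move the first 2 characters to the end (rotate left by 2).
On "nglacier": the first step gives "lacier", and the second then gives "cierla".
(Check on "odymtwfv": → "ymtwfv" → "twfvym" ✓)

cierla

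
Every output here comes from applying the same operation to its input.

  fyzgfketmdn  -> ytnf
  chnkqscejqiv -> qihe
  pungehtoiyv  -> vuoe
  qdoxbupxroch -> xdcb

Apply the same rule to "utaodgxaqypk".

tpda

The rule is to keep one character in every 3, starting at position 2 (positions 2nd, 5th, 8th, ...), then sort the characters into reverse alphabetical order.
Starting from "utaodgxaqypk": after the first operation, "tdap"; after the second, "tpda".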